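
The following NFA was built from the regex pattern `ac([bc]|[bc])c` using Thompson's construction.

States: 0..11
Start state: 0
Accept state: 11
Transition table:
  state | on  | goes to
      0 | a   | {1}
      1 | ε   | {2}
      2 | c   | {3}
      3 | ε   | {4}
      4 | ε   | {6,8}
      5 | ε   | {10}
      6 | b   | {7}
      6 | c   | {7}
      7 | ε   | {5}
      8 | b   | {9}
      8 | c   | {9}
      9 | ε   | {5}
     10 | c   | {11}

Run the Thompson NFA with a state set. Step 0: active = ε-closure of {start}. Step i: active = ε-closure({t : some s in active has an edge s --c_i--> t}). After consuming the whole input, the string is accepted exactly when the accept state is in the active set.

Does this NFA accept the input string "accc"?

Answer: ACCEPT

Trace:
initial (ε-close {0}): {0}
'a' @ 1: {1,2}
'c' @ 2: {3,4,6,8}
'c' @ 3: {5,7,9,10}
'c' @ 4: {11}  ✓accept
final: {11}; accept 11 in set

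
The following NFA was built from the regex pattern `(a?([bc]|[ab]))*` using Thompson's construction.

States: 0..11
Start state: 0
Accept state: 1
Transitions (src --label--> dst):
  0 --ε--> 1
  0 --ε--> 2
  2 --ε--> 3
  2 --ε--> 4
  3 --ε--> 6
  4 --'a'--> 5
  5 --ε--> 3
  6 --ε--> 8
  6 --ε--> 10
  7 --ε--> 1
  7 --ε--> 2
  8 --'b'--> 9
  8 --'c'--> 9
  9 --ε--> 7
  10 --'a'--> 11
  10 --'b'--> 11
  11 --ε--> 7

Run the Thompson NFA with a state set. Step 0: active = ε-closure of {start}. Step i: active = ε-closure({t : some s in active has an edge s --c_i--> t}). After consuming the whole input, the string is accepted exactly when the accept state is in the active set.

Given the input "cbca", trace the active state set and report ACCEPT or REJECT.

Answer: ACCEPT

Steps:
initial (ε-close {0}): {0,1,2,3,4,6,8,10}
'c' @ 1: {1,2,3,4,6,7,8,9,10}  ✓accept
'b' @ 2: {1,2,3,4,6,7,8,9,10,11}  ✓accept
'c' @ 3: {1,2,3,4,6,7,8,9,10}  ✓accept
'a' @ 4: {1,2,3,4,5,6,7,8,10,11}  ✓accept
after full input: {1,2,3,4,5,6,7,8,10,11}  (accept=1 in)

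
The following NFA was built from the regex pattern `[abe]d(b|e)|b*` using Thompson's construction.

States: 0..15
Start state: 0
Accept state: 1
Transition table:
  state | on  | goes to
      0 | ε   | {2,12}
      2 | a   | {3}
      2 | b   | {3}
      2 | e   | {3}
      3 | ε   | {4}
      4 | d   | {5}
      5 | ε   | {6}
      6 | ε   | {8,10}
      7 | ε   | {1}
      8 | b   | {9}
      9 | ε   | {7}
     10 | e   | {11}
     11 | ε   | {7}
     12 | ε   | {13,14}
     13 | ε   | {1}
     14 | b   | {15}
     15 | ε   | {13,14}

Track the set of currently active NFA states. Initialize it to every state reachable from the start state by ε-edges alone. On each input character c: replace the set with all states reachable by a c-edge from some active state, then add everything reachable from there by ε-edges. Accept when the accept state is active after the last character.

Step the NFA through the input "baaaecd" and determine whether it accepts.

Answer: REJECT

Trace:
start: ε-closure({0}) = {0,1,2,12,13,14}
'b' @ 1: {1,3,4,13,14,15}  ✓accept
'a' @ 2: {}  — no active states
rest 'aaecd' ignored (set empty)
after full input: {}  (accept=1 not in)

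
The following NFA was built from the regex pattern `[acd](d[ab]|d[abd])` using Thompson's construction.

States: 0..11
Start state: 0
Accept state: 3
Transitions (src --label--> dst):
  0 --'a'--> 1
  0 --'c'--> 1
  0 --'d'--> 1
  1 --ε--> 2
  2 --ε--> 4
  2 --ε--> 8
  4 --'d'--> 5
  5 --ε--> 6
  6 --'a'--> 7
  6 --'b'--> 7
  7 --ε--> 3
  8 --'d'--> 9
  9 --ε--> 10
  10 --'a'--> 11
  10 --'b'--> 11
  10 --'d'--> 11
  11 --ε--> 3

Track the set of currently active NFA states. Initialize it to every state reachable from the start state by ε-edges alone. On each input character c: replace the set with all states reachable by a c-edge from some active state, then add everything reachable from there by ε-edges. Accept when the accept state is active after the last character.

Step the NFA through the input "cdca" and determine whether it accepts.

initial (ε-close {0}): {0}
'c' @ 1: {1,2,4,8}
'd' @ 2: {5,6,9,10}
'c' @ 3: {}  — state set empty
rest 'a' ignored (set empty)
end set {} — state 3 not in

Answer: REJECT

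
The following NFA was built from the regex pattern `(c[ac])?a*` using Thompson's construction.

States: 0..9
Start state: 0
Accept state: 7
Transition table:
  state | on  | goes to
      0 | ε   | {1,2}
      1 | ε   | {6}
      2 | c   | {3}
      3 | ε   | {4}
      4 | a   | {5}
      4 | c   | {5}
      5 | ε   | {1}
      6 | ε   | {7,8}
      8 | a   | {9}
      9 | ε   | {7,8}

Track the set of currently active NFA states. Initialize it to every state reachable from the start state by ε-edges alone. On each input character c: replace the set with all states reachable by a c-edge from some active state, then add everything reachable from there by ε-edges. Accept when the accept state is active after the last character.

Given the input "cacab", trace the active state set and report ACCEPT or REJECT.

initial (ε-close {0}): {0,1,2,6,7,8}
'c' @ 1: {3,4}
'a' @ 2: {1,5,6,7,8}  (accept∈set)
'c' @ 3: {}  — state set empty
rest 'ab' ignored (set empty)
end set {} — state 7 not in

Answer: REJECT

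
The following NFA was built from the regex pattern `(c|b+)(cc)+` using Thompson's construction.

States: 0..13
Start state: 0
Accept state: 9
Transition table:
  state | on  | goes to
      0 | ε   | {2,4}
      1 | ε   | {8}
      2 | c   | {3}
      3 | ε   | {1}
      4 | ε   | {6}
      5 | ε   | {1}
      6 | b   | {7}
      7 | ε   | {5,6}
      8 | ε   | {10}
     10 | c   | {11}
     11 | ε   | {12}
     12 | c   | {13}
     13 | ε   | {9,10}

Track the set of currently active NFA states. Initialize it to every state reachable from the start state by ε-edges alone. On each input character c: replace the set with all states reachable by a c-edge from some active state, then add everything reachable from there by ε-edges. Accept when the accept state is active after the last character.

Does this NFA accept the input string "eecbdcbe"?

Answer: REJECT

Trace:
initial (ε-close {0}): {0,2,4,6}
'e' @ 1: {}  — dead — no transitions
rest 'ecbdcbe' ignored (set empty)
after full input: {}  (accept=9 not in)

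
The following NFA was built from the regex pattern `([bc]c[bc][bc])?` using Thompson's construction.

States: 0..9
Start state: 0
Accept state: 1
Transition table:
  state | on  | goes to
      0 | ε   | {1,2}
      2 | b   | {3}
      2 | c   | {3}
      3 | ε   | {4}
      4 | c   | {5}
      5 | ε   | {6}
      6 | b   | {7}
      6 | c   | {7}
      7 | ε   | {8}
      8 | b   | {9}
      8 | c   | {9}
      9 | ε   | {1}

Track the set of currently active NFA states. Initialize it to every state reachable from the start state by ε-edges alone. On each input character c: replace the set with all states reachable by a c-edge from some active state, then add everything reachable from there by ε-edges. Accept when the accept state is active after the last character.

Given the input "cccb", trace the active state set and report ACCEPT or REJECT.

Answer: ACCEPT

Derivation:
initial (ε-close {0}): {0,1,2}
'c' @ 1: {3,4}
'c' @ 2: {5,6}
'c' @ 3: {7,8}
'b' @ 4: {1,9}  (accept∈set)
end set {1,9} — state 1 in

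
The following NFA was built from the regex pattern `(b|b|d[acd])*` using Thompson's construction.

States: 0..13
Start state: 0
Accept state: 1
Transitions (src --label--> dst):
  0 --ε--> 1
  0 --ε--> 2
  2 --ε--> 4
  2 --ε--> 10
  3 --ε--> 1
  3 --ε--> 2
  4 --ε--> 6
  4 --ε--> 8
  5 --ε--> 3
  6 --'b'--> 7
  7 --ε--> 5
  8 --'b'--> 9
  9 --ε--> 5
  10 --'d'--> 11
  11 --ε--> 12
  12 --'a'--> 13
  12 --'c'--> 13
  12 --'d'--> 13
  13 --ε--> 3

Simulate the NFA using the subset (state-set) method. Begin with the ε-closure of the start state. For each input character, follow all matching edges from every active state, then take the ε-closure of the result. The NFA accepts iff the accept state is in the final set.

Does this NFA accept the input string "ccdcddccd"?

Answer: REJECT

Steps:
start: ε-closure({0}) = {0,1,2,4,6,8,10}
'c' @ 1: {}  — no active states
rest 'cdcddccd' ignored (set empty)
end set {} — state 1 not in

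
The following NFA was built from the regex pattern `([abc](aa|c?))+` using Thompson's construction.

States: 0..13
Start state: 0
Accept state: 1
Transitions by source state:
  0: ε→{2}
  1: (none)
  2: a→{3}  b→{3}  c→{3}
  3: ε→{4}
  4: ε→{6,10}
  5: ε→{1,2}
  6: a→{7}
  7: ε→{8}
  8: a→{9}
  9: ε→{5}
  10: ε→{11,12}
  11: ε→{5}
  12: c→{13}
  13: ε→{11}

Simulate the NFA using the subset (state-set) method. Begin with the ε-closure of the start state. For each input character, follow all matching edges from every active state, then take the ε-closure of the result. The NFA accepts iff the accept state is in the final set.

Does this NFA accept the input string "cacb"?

Answer: ACCEPT

Derivation:
start: ε-closure({0}) = {0,2}
'c' @ 1: {1,2,3,4,5,6,10,11,12}  [accepting]
'a' @ 2: {1,2,3,4,5,6,7,8,10,11,12}  [accepting]
'c' @ 3: {1,2,3,4,5,6,10,11,12,13}  [accepting]
'b' @ 4: {1,2,3,4,5,6,10,11,12}  [accepting]
final: {1,2,3,4,5,6,10,11,12}; accept 1 in set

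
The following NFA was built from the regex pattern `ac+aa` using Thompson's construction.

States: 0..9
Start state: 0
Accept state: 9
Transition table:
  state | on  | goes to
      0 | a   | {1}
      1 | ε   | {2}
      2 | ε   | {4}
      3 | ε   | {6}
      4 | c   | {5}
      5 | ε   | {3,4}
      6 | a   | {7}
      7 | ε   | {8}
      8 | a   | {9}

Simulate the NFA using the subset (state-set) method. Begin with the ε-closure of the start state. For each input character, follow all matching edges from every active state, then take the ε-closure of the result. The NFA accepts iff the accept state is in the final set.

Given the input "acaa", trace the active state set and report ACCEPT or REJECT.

start: ε-closure({0}) = {0}
'a' @ 1: {1,2,4}
'c' @ 2: {3,4,5,6}
'a' @ 3: {7,8}
'a' @ 4: {9}  [accepting]
final: {9}; accept 9 in set

Answer: ACCEPT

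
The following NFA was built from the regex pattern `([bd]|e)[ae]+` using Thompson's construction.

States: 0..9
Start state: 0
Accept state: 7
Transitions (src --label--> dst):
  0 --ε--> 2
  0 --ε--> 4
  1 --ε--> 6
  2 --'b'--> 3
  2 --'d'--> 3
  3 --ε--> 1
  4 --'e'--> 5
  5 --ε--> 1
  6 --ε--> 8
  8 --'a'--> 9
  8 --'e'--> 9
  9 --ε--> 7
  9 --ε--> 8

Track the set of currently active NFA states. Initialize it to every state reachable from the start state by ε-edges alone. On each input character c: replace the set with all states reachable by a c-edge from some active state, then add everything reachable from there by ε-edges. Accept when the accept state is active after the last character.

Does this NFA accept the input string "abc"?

Answer: REJECT

Trace:
S₀ = ε-closure({0}) = {0,2,4}
'a' @ 1: {}  — state set empty
rest 'bc' ignored (set empty)
after full input: {}  (accept=7 not in)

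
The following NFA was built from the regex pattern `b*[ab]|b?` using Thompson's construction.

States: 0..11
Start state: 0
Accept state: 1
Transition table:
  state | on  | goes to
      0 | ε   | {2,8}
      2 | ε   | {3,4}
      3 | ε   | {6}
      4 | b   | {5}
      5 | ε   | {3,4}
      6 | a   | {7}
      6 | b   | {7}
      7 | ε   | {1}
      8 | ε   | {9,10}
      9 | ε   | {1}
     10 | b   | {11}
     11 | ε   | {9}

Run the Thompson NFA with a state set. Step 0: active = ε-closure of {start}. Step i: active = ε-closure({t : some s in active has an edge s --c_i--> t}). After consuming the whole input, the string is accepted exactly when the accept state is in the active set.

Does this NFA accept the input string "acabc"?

initial (ε-close {0}): {0,1,2,3,4,6,8,9,10}
'a' @ 1: {1,7}  [accepting]
'c' @ 2: {}  — no active states
rest 'abc' ignored (set empty)
final: {}; accept 1 not in set

Answer: REJECT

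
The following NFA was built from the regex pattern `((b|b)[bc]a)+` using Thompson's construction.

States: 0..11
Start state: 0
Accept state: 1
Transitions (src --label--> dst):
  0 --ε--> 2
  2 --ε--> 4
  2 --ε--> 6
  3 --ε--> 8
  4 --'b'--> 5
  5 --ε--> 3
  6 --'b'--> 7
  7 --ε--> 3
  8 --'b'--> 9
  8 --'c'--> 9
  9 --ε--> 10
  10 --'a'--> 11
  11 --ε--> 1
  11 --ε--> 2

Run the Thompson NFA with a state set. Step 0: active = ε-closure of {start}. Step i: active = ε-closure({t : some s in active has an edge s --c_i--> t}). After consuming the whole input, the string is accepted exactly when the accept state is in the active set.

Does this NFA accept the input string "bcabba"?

start: ε-closure({0}) = {0,2,4,6}
'b' @ 1: {3,5,7,8}
'c' @ 2: {9,10}
'a' @ 3: {1,2,4,6,11}  (accept∈set)
'b' @ 4: {3,5,7,8}
'b' @ 5: {9,10}
'a' @ 6: {1,2,4,6,11}  (accept∈set)
after full input: {1,2,4,6,11}  (accept=1 in)

Answer: ACCEPT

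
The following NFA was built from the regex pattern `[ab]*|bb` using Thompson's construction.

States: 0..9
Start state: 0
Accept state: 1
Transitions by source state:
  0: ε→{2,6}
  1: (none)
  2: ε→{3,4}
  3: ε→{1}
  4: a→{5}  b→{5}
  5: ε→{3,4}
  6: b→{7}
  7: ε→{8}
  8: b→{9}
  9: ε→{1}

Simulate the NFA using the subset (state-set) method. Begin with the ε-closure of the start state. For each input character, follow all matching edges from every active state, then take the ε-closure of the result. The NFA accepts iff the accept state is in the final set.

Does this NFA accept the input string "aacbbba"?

Answer: REJECT

Derivation:
S₀ = ε-closure({0}) = {0,1,2,3,4,6}
'a' @ 1: {1,3,4,5}  (accept∈set)
'a' @ 2: {1,3,4,5}  (accept∈set)
'c' @ 3: {}  — no active states
rest 'bbba' ignored (set empty)
end set {} — state 1 not in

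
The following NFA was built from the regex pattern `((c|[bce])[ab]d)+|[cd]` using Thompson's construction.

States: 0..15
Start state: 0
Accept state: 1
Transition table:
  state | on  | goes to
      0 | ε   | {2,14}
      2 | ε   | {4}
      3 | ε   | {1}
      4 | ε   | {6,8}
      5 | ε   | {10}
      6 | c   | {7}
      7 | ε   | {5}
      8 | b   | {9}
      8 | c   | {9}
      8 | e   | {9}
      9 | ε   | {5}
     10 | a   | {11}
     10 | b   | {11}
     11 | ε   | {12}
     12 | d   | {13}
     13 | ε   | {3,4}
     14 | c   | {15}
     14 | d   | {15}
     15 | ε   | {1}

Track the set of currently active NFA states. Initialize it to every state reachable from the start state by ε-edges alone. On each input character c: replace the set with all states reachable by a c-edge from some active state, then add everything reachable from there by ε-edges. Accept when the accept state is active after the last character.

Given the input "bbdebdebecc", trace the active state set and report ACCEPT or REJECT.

Answer: REJECT

Trace:
start: ε-closure({0}) = {0,2,4,6,8,14}
'b' @ 1: {5,9,10}
'b' @ 2: {11,12}
'd' @ 3: {1,3,4,6,8,13}  [accepting]
'e' @ 4: {5,9,10}
'b' @ 5: {11,12}
'd' @ 6: {1,3,4,6,8,13}  [accepting]
'e' @ 7: {5,9,10}
'b' @ 8: {11,12}
'e' @ 9: {}  — state set empty
rest 'cc' ignored (set empty)
final: {}; accept 1 not in set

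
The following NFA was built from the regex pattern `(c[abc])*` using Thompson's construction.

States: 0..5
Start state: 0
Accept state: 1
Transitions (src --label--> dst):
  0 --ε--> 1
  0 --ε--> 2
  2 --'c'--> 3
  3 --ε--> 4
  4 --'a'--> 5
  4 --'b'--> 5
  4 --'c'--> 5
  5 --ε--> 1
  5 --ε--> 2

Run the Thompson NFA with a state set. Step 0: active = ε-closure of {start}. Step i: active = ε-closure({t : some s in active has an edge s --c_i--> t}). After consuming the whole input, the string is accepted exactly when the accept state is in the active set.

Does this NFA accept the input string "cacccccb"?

start: ε-closure({0}) = {0,1,2}
'c' @ 1: {3,4}
'a' @ 2: {1,2,5}  [accepting]
'c' @ 3: {3,4}
'c' @ 4: {1,2,5}  [accepting]
'c' @ 5: {3,4}
'c' @ 6: {1,2,5}  [accepting]
'c' @ 7: {3,4}
'b' @ 8: {1,2,5}  [accepting]
final: {1,2,5}; accept 1 in set

Answer: ACCEPT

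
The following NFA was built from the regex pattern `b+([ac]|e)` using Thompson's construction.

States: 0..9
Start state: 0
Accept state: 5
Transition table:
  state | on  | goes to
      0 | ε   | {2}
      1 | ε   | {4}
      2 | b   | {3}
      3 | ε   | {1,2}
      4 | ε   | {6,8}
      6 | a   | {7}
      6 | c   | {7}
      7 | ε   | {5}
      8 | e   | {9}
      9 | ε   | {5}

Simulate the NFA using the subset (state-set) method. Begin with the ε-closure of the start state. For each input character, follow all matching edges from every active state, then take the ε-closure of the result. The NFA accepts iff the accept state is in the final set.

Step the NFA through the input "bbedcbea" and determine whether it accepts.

S₀ = ε-closure({0}) = {0,2}
'b' @ 1: {1,2,3,4,6,8}
'b' @ 2: {1,2,3,4,6,8}
'e' @ 3: {5,9}  [accepting]
'd' @ 4: {}  — dead — no transitions
rest 'cbea' ignored (set empty)
end set {} — state 5 not in

Answer: REJECT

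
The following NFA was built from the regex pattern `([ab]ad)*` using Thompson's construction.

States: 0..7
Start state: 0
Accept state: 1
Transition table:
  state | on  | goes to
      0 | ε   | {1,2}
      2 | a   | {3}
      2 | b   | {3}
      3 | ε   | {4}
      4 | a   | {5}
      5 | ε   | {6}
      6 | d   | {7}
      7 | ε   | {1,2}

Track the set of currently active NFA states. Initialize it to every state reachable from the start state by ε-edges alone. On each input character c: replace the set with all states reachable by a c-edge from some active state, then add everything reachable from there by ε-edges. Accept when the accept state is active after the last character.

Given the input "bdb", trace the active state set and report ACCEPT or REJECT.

Answer: REJECT

Steps:
start: ε-closure({0}) = {0,1,2}
'b' @ 1: {3,4}
'd' @ 2: {}  — no active states
rest 'b' ignored (set empty)
end set {} — state 1 not in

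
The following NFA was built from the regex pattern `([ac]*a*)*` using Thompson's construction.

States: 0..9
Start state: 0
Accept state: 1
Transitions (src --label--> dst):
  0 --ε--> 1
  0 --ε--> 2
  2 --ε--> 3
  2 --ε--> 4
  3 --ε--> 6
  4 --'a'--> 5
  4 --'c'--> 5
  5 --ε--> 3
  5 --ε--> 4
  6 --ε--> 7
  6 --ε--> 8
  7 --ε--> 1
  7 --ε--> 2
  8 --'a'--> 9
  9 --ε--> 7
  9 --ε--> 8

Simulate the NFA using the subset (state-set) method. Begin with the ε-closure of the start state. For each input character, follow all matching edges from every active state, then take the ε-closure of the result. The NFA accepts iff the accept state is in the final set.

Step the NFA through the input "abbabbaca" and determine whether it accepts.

start: ε-closure({0}) = {0,1,2,3,4,6,7,8}
'a' @ 1: {1,2,3,4,5,6,7,8,9}  (accept∈set)
'b' @ 2: {}  — state set empty
rest 'babbaca' ignored (set empty)
after full input: {}  (accept=1 not in)

Answer: REJECT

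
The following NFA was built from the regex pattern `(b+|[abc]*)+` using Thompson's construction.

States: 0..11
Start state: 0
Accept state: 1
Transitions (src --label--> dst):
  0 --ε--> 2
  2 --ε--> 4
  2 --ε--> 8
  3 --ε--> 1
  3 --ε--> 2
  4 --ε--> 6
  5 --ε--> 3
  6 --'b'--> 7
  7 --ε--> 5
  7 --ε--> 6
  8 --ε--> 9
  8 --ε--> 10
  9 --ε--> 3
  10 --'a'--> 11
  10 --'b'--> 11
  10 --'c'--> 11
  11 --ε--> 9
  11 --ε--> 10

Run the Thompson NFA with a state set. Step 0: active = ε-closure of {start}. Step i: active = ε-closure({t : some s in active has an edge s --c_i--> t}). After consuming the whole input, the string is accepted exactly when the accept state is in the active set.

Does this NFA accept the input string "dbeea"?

initial (ε-close {0}): {0,1,2,3,4,6,8,9,10}
'd' @ 1: {}  — no active states
rest 'beea' ignored (set empty)
after full input: {}  (accept=1 not in)

Answer: REJECT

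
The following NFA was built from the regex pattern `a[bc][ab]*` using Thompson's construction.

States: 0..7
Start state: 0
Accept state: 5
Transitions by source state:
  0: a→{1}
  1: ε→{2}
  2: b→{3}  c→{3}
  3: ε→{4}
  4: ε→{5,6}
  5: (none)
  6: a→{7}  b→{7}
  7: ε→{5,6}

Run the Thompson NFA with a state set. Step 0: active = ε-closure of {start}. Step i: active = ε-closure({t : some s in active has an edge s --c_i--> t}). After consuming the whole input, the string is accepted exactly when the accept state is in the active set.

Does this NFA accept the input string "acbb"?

Answer: ACCEPT

Derivation:
initial (ε-close {0}): {0}
'a' @ 1: {1,2}
'c' @ 2: {3,4,5,6}  [accepting]
'b' @ 3: {5,6,7}  [accepting]
'b' @ 4: {5,6,7}  [accepting]
final: {5,6,7}; accept 5 in set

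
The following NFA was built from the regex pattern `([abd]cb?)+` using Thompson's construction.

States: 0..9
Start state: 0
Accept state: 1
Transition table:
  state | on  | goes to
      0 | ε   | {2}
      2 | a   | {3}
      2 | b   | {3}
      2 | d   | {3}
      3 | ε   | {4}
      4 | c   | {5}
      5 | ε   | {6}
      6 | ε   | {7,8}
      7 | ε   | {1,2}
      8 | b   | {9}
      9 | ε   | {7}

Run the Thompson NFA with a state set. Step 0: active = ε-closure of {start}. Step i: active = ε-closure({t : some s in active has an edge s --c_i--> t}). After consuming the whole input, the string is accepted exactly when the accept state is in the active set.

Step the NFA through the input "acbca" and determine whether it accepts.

S₀ = ε-closure({0}) = {0,2}
'a' @ 1: {3,4}
'c' @ 2: {1,2,5,6,7,8}  [accepting]
'b' @ 3: {1,2,3,4,7,9}  [accepting]
'c' @ 4: {1,2,5,6,7,8}  [accepting]
'a' @ 5: {3,4}
final: {3,4}; accept 1 not in set

Answer: REJECT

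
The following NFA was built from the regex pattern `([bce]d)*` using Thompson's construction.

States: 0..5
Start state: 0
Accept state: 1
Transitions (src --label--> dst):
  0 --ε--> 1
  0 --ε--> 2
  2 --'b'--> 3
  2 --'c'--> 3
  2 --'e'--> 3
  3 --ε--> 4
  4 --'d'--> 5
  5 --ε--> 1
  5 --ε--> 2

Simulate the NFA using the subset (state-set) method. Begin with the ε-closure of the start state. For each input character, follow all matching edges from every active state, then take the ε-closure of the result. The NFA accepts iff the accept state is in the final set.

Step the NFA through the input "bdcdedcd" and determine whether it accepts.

Answer: ACCEPT

Steps:
initial (ε-close {0}): {0,1,2}
'b' @ 1: {3,4}
'd' @ 2: {1,2,5}  (accept∈set)
'c' @ 3: {3,4}
'd' @ 4: {1,2,5}  (accept∈set)
'e' @ 5: {3,4}
'd' @ 6: {1,2,5}  (accept∈set)
'c' @ 7: {3,4}
'd' @ 8: {1,2,5}  (accept∈set)
final: {1,2,5}; accept 1 in set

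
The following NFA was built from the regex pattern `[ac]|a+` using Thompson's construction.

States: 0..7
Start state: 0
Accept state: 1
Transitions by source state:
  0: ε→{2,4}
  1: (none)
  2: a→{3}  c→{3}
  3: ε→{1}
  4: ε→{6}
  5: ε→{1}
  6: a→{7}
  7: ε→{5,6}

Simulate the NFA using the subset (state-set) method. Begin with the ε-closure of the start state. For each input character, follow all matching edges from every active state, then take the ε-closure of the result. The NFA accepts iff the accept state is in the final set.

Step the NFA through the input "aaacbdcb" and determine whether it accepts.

Answer: REJECT

Steps:
start: ε-closure({0}) = {0,2,4,6}
'a' @ 1: {1,3,5,6,7}  ✓accept
'a' @ 2: {1,5,6,7}  ✓accept
'a' @ 3: {1,5,6,7}  ✓accept
'c' @ 4: {}  — no active states
rest 'bdcb' ignored (set empty)
final: {}; accept 1 not in set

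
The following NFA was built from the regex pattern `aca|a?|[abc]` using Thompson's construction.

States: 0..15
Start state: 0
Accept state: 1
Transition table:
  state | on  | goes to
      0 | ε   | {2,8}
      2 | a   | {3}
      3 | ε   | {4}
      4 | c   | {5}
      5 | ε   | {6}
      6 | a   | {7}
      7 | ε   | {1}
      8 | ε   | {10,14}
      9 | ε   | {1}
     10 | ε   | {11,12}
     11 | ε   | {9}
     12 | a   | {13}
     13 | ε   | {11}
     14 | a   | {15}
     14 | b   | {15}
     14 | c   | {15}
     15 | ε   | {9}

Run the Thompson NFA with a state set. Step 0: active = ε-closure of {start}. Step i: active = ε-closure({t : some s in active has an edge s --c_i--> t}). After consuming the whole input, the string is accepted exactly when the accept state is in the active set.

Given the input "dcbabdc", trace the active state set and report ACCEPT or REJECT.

Answer: REJECT

Steps:
initial (ε-close {0}): {0,1,2,8,9,10,11,12,14}
'd' @ 1: {}  — state set empty
rest 'cbabdc' ignored (set empty)
after full input: {}  (accept=1 not in)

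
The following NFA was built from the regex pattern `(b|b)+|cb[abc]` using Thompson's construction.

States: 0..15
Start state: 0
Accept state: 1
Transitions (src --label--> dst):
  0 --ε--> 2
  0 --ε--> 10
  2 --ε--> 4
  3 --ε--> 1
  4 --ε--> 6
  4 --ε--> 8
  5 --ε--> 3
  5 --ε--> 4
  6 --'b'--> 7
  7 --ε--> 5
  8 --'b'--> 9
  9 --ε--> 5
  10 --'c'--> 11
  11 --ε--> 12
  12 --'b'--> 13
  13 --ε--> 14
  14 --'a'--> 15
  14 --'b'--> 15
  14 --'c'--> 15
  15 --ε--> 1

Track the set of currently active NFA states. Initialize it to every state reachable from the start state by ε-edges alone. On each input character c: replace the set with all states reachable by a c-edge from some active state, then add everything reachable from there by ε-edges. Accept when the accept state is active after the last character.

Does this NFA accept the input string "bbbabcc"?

Answer: REJECT

Steps:
initial (ε-close {0}): {0,2,4,6,8,10}
'b' @ 1: {1,3,4,5,6,7,8,9}  [accepting]
'b' @ 2: {1,3,4,5,6,7,8,9}  [accepting]
'b' @ 3: {1,3,4,5,6,7,8,9}  [accepting]
'a' @ 4: {}  — no active states
rest 'bcc' ignored (set empty)
end set {} — state 1 not in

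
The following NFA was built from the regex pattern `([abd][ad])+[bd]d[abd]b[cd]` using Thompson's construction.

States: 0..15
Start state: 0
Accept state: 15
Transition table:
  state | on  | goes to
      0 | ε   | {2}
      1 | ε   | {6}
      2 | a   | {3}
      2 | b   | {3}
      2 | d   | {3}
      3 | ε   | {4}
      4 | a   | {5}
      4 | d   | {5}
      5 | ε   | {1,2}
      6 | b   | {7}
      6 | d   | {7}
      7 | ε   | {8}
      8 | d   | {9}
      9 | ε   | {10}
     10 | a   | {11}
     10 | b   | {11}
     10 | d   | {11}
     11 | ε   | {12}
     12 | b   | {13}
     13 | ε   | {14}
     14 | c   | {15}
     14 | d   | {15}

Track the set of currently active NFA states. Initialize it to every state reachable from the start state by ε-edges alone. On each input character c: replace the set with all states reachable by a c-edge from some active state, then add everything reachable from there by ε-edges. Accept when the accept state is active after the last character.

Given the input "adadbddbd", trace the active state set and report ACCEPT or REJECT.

Answer: ACCEPT

Trace:
S₀ = ε-closure({0}) = {0,2}
'a' @ 1: {3,4}
'd' @ 2: {1,2,5,6}
'a' @ 3: {3,4}
'd' @ 4: {1,2,5,6}
'b' @ 5: {3,4,7,8}
'd' @ 6: {1,2,5,6,9,10}
'd' @ 7: {3,4,7,8,11,12}
'b' @ 8: {13,14}
'd' @ 9: {15}  (accept∈set)
final: {15}; accept 15 in set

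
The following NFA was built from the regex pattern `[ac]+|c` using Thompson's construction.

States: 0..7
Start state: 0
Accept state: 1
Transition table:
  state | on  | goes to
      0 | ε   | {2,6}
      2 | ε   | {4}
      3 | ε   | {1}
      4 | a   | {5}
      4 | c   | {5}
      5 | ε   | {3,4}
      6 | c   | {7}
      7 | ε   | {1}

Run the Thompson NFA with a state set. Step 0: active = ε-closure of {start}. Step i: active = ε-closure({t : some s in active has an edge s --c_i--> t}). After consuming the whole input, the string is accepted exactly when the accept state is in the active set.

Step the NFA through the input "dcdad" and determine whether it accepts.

S₀ = ε-closure({0}) = {0,2,4,6}
'd' @ 1: {}  — dead — no transitions
rest 'cdad' ignored (set empty)
final: {}; accept 1 not in set

Answer: REJECT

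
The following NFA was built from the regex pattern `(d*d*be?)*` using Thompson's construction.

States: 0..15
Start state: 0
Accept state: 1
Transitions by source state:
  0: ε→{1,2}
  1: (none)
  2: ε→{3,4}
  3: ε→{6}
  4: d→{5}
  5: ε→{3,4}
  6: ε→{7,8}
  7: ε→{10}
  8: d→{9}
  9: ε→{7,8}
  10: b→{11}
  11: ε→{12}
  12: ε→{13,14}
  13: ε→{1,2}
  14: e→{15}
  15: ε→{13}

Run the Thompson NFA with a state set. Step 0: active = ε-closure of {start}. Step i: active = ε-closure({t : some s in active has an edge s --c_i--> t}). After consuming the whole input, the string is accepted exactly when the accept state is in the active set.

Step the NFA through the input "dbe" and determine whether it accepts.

Answer: ACCEPT

Steps:
S₀ = ε-closure({0}) = {0,1,2,3,4,6,7,8,10}
'd' @ 1: {3,4,5,6,7,8,9,10}
'b' @ 2: {1,2,3,4,6,7,8,10,11,12,13,14}  (accept∈set)
'e' @ 3: {1,2,3,4,6,7,8,10,13,15}  (accept∈set)
after full input: {1,2,3,4,6,7,8,10,13,15}  (accept=1 in)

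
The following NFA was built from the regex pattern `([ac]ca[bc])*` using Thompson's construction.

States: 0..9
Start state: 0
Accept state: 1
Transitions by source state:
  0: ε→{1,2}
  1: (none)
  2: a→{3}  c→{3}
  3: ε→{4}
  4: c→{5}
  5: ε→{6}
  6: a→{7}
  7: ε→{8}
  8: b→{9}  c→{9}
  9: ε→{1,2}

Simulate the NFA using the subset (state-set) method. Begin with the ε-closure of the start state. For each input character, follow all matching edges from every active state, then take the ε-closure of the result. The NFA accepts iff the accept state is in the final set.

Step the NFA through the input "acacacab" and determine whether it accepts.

S₀ = ε-closure({0}) = {0,1,2}
'a' @ 1: {3,4}
'c' @ 2: {5,6}
'a' @ 3: {7,8}
'c' @ 4: {1,2,9}  ✓accept
'a' @ 5: {3,4}
'c' @ 6: {5,6}
'a' @ 7: {7,8}
'b' @ 8: {1,2,9}  ✓accept
after full input: {1,2,9}  (accept=1 in)

Answer: ACCEPT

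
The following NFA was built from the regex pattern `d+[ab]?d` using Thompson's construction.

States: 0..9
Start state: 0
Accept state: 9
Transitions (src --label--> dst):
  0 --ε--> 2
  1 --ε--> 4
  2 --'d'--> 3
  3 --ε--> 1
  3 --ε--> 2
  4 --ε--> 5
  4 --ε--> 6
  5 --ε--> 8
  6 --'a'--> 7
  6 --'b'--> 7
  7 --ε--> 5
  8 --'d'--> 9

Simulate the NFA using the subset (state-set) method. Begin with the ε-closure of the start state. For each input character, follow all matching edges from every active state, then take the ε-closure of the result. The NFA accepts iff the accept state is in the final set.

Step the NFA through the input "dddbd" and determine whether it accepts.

S₀ = ε-closure({0}) = {0,2}
'd' @ 1: {1,2,3,4,5,6,8}
'd' @ 2: {1,2,3,4,5,6,8,9}  (accept∈set)
'd' @ 3: {1,2,3,4,5,6,8,9}  (accept∈set)
'b' @ 4: {5,7,8}
'd' @ 5: {9}  (accept∈set)
end set {9} — state 9 in

Answer: ACCEPT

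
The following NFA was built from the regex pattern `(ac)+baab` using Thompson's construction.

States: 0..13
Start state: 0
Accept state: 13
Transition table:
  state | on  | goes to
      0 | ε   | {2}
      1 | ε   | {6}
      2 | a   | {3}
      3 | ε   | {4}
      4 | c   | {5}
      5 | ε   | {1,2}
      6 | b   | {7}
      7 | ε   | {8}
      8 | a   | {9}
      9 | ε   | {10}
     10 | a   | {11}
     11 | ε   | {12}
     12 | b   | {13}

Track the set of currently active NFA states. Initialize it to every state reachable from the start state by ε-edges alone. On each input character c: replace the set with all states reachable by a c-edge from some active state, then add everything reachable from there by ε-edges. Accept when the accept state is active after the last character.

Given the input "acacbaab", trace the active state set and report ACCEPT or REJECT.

Answer: ACCEPT

Steps:
initial (ε-close {0}): {0,2}
'a' @ 1: {3,4}
'c' @ 2: {1,2,5,6}
'a' @ 3: {3,4}
'c' @ 4: {1,2,5,6}
'b' @ 5: {7,8}
'a' @ 6: {9,10}
'a' @ 7: {11,12}
'b' @ 8: {13}  [accepting]
final: {13}; accept 13 in set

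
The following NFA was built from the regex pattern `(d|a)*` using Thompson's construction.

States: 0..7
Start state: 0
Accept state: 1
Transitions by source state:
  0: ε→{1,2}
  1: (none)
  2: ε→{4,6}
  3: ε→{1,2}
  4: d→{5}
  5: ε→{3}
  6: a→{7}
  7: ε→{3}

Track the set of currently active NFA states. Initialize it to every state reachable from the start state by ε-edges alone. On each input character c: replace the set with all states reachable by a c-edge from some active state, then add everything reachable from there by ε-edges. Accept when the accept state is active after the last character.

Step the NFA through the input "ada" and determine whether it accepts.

S₀ = ε-closure({0}) = {0,1,2,4,6}
'a' @ 1: {1,2,3,4,6,7}  [accepting]
'd' @ 2: {1,2,3,4,5,6}  [accepting]
'a' @ 3: {1,2,3,4,6,7}  [accepting]
final: {1,2,3,4,6,7}; accept 1 in set

Answer: ACCEPT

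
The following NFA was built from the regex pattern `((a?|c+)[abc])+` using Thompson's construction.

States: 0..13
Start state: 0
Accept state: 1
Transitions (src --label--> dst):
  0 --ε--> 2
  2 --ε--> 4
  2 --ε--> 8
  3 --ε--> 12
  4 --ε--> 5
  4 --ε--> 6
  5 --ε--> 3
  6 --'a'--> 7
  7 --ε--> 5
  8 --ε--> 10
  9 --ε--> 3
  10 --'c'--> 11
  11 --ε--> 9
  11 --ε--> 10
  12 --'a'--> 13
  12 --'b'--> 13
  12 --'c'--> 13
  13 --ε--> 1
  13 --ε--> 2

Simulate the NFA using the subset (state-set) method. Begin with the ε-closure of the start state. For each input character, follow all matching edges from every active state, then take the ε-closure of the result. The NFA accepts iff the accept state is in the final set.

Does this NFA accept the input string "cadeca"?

start: ε-closure({0}) = {0,2,3,4,5,6,8,10,12}
'c' @ 1: {1,2,3,4,5,6,8,9,10,11,12,13}  [accepting]
'a' @ 2: {1,2,3,4,5,6,7,8,10,12,13}  [accepting]
'd' @ 3: {}  — dead — no transitions
rest 'eca' ignored (set empty)
final: {}; accept 1 not in set

Answer: REJECT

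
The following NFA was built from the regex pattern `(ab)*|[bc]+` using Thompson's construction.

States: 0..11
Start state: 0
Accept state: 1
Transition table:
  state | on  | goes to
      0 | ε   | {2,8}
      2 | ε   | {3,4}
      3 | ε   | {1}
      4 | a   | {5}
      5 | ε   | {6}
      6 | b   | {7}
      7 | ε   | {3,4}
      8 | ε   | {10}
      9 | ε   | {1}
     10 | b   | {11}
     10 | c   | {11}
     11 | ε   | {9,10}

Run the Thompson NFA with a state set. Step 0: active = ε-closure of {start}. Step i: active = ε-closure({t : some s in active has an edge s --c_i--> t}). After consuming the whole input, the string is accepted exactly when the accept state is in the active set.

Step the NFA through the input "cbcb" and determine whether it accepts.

S₀ = ε-closure({0}) = {0,1,2,3,4,8,10}
'c' @ 1: {1,9,10,11}  ✓accept
'b' @ 2: {1,9,10,11}  ✓accept
'c' @ 3: {1,9,10,11}  ✓accept
'b' @ 4: {1,9,10,11}  ✓accept
after full input: {1,9,10,11}  (accept=1 in)

Answer: ACCEPT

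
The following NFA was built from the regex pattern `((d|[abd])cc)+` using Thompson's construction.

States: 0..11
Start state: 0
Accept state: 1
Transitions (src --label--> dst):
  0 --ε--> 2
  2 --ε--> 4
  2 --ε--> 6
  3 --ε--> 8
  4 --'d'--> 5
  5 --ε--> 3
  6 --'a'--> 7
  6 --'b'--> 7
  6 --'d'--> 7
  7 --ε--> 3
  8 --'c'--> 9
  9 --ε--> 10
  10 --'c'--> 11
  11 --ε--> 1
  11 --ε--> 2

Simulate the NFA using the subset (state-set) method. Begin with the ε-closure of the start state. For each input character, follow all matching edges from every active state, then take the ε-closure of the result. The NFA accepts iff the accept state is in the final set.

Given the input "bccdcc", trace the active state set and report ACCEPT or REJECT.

Answer: ACCEPT

Derivation:
initial (ε-close {0}): {0,2,4,6}
'b' @ 1: {3,7,8}
'c' @ 2: {9,10}
'c' @ 3: {1,2,4,6,11}  [accepting]
'd' @ 4: {3,5,7,8}
'c' @ 5: {9,10}
'c' @ 6: {1,2,4,6,11}  [accepting]
end set {1,2,4,6,11} — state 1 in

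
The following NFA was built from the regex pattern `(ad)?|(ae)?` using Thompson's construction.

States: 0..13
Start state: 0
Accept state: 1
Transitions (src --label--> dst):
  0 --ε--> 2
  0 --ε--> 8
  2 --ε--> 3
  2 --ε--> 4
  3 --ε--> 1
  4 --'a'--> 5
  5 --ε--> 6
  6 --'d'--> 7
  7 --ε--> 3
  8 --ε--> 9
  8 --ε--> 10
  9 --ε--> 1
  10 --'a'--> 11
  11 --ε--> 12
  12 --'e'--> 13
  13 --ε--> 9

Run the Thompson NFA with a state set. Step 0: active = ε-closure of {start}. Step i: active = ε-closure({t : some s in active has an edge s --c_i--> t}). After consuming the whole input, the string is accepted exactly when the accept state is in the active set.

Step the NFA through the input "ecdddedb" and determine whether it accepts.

initial (ε-close {0}): {0,1,2,3,4,8,9,10}
'e' @ 1: {}  — state set empty
rest 'cdddedb' ignored (set empty)
after full input: {}  (accept=1 not in)

Answer: REJECT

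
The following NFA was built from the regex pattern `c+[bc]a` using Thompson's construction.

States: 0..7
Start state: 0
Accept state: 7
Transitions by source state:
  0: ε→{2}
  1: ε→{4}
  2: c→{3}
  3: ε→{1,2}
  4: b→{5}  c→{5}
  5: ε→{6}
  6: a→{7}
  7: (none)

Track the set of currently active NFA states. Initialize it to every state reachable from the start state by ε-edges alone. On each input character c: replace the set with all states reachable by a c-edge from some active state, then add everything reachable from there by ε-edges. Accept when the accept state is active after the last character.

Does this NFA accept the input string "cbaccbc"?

start: ε-closure({0}) = {0,2}
'c' @ 1: {1,2,3,4}
'b' @ 2: {5,6}
'a' @ 3: {7}  (accept∈set)
'c' @ 4: {}  — dead — no transitions
rest 'cbc' ignored (set empty)
after full input: {}  (accept=7 not in)

Answer: REJECT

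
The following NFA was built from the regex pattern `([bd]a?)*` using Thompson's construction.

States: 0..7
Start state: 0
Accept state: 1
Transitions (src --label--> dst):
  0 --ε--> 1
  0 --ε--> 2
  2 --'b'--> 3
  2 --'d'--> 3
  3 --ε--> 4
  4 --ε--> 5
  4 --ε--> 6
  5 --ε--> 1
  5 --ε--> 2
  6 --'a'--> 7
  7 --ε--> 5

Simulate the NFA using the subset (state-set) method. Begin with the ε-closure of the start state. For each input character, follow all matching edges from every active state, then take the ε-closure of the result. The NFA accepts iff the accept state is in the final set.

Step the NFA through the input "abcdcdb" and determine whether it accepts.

S₀ = ε-closure({0}) = {0,1,2}
'a' @ 1: {}  — no active states
rest 'bcdcdb' ignored (set empty)
final: {}; accept 1 not in set

Answer: REJECT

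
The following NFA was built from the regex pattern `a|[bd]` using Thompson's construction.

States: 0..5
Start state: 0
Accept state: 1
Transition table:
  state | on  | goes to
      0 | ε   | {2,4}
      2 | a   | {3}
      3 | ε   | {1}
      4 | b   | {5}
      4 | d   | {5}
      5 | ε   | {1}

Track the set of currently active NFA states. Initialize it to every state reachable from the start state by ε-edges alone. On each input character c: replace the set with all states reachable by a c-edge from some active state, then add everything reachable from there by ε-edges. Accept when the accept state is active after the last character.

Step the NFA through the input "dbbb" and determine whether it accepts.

S₀ = ε-closure({0}) = {0,2,4}
'd' @ 1: {1,5}  [accepting]
'b' @ 2: {}  — dead — no transitions
rest 'bb' ignored (set empty)
after full input: {}  (accept=1 not in)

Answer: REJECT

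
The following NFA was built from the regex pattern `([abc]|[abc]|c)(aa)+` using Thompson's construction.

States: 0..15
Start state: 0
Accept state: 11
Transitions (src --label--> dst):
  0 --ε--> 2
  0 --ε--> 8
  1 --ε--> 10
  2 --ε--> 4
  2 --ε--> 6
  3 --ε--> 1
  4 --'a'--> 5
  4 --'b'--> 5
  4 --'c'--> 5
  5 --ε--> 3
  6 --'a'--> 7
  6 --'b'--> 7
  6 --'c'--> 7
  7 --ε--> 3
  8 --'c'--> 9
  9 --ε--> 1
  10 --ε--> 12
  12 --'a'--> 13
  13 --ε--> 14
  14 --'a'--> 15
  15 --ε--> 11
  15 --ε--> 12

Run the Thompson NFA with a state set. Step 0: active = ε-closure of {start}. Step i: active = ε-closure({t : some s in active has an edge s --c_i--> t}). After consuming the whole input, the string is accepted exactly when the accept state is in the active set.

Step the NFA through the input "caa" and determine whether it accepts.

Answer: ACCEPT

Steps:
start: ε-closure({0}) = {0,2,4,6,8}
'c' @ 1: {1,3,5,7,9,10,12}
'a' @ 2: {13,14}
'a' @ 3: {11,12,15}  ✓accept
after full input: {11,12,15}  (accept=11 in)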